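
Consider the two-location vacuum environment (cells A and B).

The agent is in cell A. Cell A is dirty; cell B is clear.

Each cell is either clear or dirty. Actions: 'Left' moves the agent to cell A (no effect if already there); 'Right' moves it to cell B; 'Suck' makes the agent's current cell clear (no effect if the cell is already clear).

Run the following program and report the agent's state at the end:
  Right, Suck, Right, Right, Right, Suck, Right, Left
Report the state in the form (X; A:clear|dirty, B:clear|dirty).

step 1/8 (Right): (B; A:dirty, B:clear)
step 2/8 (Suck): (B; A:dirty, B:clear)
step 3/8 (Right): (B; A:dirty, B:clear)
step 4/8 (Right): (B; A:dirty, B:clear)
step 5/8 (Right): (B; A:dirty, B:clear)
step 6/8 (Suck): (B; A:dirty, B:clear)
step 7/8 (Right): (B; A:dirty, B:clear)
step 8/8 (Left): (A; A:dirty, B:clear)

(A; A:dirty, B:clear)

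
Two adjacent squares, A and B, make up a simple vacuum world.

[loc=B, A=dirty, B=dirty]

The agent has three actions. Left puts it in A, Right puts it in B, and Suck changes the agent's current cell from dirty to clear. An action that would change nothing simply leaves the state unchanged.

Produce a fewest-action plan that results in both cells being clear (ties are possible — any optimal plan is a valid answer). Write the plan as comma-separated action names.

t=1 Suck ⇒ loc=B A=dirty B=clear
t=2 Left ⇒ loc=A A=dirty B=clear
t=3 Suck ⇒ loc=A A=clear B=clear
min 3: Suck B + move + Suck A

Suck, Left, Suck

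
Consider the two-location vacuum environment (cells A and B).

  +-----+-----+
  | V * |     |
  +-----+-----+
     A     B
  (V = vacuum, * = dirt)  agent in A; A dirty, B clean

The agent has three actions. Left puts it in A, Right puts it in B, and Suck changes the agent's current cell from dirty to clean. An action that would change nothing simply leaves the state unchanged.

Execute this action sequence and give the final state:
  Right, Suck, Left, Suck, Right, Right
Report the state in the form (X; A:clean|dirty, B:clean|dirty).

(B; A:clean, B:clean)

[1] after Right: (B; A:dirty, B:clean)
[2] after Suck: (B; A:dirty, B:clean)
[3] after Left: (A; A:dirty, B:clean)
[4] after Suck: (A; A:clean, B:clean)
[5] after Right: (B; A:clean, B:clean)
[6] after Right: (B; A:clean, B:clean)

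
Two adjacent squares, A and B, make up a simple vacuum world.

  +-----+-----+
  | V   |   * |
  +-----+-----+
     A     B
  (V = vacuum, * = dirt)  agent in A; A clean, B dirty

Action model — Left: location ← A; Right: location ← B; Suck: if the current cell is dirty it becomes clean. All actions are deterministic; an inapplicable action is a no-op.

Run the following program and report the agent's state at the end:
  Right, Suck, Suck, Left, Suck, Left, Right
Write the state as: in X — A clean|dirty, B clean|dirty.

[1] after Right: in B — A clean, B dirty
[2] after Suck: in B — A clean, B clean
[3] after Suck: in B — A clean, B clean
[4] after Left: in A — A clean, B clean
[5] after Suck: in A — A clean, B clean
[6] after Left: in A — A clean, B clean
[7] after Right: in B — A clean, B clean

in B — A clean, B clean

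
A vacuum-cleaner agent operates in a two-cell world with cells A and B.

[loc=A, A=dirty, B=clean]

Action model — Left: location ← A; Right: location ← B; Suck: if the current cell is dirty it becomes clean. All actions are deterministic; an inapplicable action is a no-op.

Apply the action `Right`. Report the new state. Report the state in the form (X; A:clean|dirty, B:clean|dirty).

start: (A; A:dirty, B:clean)
1) do Right; now (B; A:dirty, B:clean)

(B; A:dirty, B:clean)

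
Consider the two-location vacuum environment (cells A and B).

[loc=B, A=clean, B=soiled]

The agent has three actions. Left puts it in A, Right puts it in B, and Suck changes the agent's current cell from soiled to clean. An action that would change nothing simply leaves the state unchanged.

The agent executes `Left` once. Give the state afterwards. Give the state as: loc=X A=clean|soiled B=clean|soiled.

loc=A A=clean B=soiled

start: loc=B A=clean B=soiled
step 1/1 (Left): loc=A A=clean B=soiled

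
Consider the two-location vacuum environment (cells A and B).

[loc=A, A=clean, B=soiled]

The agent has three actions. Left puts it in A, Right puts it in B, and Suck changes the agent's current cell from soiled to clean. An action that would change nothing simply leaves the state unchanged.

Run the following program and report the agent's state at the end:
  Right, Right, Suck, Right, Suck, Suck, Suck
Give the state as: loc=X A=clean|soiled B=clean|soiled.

1) do Right; now loc=B A=clean B=soiled
2) do Right; now loc=B A=clean B=soiled
3) do Suck; now loc=B A=clean B=clean
4) do Right; now loc=B A=clean B=clean
5) do Suck; now loc=B A=clean B=clean
6) do Suck; now loc=B A=clean B=clean
7) do Suck; now loc=B A=clean B=clean

loc=B A=clean B=clean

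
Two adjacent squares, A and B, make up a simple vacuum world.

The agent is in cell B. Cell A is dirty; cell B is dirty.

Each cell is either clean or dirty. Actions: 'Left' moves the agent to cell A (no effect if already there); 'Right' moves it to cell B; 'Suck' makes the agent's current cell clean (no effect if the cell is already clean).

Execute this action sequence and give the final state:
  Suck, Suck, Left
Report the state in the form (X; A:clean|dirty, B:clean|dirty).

t=1 Suck ⇒ (B; A:dirty, B:clean)
t=2 Suck ⇒ (B; A:dirty, B:clean)
t=3 Left ⇒ (A; A:dirty, B:clean)

(A; A:dirty, B:clean)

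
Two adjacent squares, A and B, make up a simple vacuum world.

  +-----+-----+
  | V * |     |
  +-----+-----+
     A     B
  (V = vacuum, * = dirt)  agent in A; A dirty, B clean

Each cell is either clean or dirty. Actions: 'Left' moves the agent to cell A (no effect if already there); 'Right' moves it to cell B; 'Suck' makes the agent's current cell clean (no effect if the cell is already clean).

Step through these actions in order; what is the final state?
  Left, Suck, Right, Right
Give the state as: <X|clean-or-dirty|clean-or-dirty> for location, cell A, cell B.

<B|clean|clean>

step 1/4 (Left): <A|dirty|clean>
step 2/4 (Suck): <A|clean|clean>
step 3/4 (Right): <B|clean|clean>
step 4/4 (Right): <B|clean|clean>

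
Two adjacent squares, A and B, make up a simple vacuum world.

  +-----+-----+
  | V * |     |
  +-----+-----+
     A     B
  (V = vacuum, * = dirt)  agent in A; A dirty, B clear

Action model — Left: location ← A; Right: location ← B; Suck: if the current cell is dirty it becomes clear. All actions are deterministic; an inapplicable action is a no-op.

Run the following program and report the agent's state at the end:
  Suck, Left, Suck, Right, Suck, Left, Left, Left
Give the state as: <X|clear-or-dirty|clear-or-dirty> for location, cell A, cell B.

<A|clear|clear>

t=1 Suck ⇒ <A|clear|clear>
t=2 Left ⇒ <A|clear|clear>
t=3 Suck ⇒ <A|clear|clear>
t=4 Right ⇒ <B|clear|clear>
t=5 Suck ⇒ <B|clear|clear>
t=6 Left ⇒ <A|clear|clear>
t=7 Left ⇒ <A|clear|clear>
t=8 Left ⇒ <A|clear|clear>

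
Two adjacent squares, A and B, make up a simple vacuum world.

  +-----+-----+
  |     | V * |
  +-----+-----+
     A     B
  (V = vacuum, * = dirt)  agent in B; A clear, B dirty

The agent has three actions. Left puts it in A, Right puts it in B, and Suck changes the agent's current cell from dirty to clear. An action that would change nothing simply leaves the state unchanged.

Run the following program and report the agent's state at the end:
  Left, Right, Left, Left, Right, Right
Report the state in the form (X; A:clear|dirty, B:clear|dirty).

(B; A:clear, B:dirty)

step 1/6 (Left): (A; A:clear, B:dirty)
step 2/6 (Right): (B; A:clear, B:dirty)
step 3/6 (Left): (A; A:clear, B:dirty)
step 4/6 (Left): (A; A:clear, B:dirty)
step 5/6 (Right): (B; A:clear, B:dirty)
step 6/6 (Right): (B; A:clear, B:dirty)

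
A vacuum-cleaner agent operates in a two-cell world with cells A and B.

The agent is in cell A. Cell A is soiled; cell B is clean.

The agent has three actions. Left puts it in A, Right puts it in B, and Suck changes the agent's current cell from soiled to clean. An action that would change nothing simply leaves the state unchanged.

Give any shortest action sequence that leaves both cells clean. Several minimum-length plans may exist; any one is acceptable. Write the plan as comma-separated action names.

[1] after Suck: <A|clean|clean>
min 1: A is soiled, one Suck

Suck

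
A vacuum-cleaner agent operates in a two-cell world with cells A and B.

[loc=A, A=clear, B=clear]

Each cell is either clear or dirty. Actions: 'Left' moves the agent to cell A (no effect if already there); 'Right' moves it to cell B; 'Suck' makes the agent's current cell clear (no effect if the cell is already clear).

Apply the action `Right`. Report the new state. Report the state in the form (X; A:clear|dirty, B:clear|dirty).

(B; A:clear, B:clear)

start: (A; A:clear, B:clear)
step 1/1 (Right): (B; A:clear, B:clear)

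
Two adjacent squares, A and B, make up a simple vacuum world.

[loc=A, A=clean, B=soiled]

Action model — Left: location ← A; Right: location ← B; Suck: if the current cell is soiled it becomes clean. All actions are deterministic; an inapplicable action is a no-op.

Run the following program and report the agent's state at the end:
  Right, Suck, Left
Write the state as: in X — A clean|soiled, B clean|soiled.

1. Right → in B — A clean, B soiled
2. Suck → in B — A clean, B clean
3. Left → in A — A clean, B clean

in A — A clean, B clean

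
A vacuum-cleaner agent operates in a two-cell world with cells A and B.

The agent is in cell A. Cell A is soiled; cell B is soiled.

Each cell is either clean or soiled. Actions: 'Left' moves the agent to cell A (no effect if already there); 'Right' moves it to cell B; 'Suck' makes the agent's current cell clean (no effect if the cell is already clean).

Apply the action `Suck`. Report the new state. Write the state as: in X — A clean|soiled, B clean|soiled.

start: in A — A soiled, B soiled
t=1 Suck ⇒ in A — A clean, B soiled

in A — A clean, B soiled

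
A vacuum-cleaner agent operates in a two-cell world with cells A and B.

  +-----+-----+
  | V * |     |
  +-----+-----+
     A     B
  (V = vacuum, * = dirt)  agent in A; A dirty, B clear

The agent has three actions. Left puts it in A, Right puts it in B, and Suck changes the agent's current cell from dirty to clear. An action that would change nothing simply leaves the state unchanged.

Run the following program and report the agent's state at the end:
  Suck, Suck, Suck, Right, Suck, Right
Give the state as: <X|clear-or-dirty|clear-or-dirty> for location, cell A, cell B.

1) do Suck; now <A|clear|clear>
2) do Suck; now <A|clear|clear>
3) do Suck; now <A|clear|clear>
4) do Right; now <B|clear|clear>
5) do Suck; now <B|clear|clear>
6) do Right; now <B|clear|clear>

<B|clear|clear>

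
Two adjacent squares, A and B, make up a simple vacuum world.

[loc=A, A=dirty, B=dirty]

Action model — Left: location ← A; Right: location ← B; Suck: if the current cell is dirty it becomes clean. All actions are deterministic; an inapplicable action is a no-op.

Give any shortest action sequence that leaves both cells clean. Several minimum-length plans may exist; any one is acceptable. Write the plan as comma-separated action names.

Suck, Right, Suck

1. Suck → in A — A clean, B dirty
2. Right → in B — A clean, B dirty
3. Suck → in B — A clean, B clean
min 3: Suck A + move + Suck B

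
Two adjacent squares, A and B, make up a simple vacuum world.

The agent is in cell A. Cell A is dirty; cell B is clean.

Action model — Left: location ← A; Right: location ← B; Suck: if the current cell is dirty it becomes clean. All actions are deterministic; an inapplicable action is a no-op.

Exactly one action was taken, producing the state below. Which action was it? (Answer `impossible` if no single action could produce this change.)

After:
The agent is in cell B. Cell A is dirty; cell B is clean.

try  Left: (A; A:dirty, B:clean)
try Right: (B; A:dirty, B:clean)  ← match
try  Suck: (A; A:clean, B:clean)

Right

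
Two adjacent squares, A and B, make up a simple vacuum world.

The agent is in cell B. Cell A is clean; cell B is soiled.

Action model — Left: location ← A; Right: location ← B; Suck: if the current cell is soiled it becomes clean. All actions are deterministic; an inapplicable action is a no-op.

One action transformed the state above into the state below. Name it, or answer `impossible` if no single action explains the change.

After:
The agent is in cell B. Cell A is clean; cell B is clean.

Suck

try  Left: (A; A:clean, B:soiled)
try Right: (B; A:clean, B:soiled)
try  Suck: (B; A:clean, B:clean)  ← match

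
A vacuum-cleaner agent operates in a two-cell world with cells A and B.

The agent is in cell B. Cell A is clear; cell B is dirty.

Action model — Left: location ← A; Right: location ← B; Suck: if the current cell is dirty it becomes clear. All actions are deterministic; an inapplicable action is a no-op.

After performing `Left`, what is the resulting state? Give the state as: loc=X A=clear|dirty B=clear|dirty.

loc=A A=clear B=dirty

start: loc=B A=clear B=dirty
[1] after Left: loc=A A=clear B=dirty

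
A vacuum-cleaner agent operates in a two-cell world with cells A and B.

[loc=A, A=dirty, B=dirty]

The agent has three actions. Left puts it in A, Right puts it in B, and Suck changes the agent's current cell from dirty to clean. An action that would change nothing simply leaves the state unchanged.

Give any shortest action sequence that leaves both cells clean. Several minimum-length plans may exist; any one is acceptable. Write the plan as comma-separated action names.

Suck, Right, Suck

1) do Suck; now loc=A A=clean B=dirty
2) do Right; now loc=B A=clean B=dirty
3) do Suck; now loc=B A=clean B=clean
min 3: Suck A + move + Suck B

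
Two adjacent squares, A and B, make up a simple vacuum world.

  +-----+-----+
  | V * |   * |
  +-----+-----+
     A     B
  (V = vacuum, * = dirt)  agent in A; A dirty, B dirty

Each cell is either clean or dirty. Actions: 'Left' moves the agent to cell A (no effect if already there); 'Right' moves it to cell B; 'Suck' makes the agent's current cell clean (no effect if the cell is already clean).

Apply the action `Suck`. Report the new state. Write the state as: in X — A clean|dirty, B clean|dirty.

in A — A clean, B dirty

start: in A — A dirty, B dirty
1. Suck → in A — A clean, B dirty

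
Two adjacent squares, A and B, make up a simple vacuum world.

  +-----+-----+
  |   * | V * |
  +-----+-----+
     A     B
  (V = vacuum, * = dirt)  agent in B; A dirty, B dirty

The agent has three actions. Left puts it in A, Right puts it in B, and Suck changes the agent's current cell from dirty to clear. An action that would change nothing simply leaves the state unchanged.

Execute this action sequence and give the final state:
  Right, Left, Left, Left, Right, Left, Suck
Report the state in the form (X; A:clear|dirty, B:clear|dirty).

(A; A:clear, B:dirty)

step 1/7 (Right): (B; A:dirty, B:dirty)
step 2/7 (Left): (A; A:dirty, B:dirty)
step 3/7 (Left): (A; A:dirty, B:dirty)
step 4/7 (Left): (A; A:dirty, B:dirty)
step 5/7 (Right): (B; A:dirty, B:dirty)
step 6/7 (Left): (A; A:dirty, B:dirty)
step 7/7 (Suck): (A; A:clear, B:dirty)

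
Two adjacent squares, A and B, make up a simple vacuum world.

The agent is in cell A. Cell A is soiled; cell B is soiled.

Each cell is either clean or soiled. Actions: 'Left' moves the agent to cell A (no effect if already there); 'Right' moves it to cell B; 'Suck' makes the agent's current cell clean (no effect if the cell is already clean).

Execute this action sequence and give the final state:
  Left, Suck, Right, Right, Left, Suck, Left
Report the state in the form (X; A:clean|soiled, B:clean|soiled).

(A; A:clean, B:soiled)

[1] after Left: (A; A:soiled, B:soiled)
[2] after Suck: (A; A:clean, B:soiled)
[3] after Right: (B; A:clean, B:soiled)
[4] after Right: (B; A:clean, B:soiled)
[5] after Left: (A; A:clean, B:soiled)
[6] after Suck: (A; A:clean, B:soiled)
[7] after Left: (A; A:clean, B:soiled)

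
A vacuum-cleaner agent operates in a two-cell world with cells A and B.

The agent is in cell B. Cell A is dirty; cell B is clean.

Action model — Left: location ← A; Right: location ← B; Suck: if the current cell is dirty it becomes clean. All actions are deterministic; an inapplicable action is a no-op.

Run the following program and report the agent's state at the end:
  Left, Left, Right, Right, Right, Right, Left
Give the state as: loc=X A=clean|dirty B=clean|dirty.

loc=A A=dirty B=clean

t=1 Left ⇒ loc=A A=dirty B=clean
t=2 Left ⇒ loc=A A=dirty B=clean
t=3 Right ⇒ loc=B A=dirty B=clean
t=4 Right ⇒ loc=B A=dirty B=clean
t=5 Right ⇒ loc=B A=dirty B=clean
t=6 Right ⇒ loc=B A=dirty B=clean
t=7 Left ⇒ loc=A A=dirty B=clean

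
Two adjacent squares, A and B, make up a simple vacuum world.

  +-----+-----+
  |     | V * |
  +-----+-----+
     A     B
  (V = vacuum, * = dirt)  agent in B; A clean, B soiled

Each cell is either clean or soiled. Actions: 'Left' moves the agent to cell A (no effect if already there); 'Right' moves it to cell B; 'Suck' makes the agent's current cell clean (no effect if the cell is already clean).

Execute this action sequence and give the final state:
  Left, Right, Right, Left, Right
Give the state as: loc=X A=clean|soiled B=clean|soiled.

step 1/5 (Left): loc=A A=clean B=soiled
step 2/5 (Right): loc=B A=clean B=soiled
step 3/5 (Right): loc=B A=clean B=soiled
step 4/5 (Left): loc=A A=clean B=soiled
step 5/5 (Right): loc=B A=clean B=soiled

loc=B A=clean B=soiled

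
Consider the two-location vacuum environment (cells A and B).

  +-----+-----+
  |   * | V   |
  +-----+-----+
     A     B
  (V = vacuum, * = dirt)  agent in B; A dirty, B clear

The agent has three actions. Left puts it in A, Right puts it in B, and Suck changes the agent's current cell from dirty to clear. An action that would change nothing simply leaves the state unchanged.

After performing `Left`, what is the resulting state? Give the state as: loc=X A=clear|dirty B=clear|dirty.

start: loc=B A=dirty B=clear
1. Left → loc=A A=dirty B=clear

loc=A A=dirty B=clear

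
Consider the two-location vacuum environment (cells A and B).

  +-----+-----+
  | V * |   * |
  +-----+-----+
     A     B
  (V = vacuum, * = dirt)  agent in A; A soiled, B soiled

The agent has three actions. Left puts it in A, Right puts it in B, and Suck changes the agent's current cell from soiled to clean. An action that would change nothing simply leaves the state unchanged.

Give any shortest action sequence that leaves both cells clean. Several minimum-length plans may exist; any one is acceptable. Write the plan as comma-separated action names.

Suck, Right, Suck

1) do Suck; now (A; A:clean, B:soiled)
2) do Right; now (B; A:clean, B:soiled)
3) do Suck; now (B; A:clean, B:clean)
min 3: Suck A + move + Suck B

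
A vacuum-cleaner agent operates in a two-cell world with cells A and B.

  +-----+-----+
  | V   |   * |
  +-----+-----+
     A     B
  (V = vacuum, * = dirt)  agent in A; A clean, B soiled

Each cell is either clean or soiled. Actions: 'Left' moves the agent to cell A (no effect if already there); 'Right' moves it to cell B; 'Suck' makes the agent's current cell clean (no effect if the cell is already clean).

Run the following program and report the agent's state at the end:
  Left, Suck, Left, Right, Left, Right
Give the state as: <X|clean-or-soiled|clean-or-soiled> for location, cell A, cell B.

1. Left → <A|clean|soiled>
2. Suck → <A|clean|soiled>
3. Left → <A|clean|soiled>
4. Right → <B|clean|soiled>
5. Left → <A|clean|soiled>
6. Right → <B|clean|soiled>

<B|clean|soiled>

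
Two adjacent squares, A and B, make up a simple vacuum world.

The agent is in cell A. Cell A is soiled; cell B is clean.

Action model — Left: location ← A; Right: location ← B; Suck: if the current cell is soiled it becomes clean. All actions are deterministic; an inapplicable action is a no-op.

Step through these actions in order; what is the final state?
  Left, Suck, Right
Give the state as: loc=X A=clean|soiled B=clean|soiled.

loc=B A=clean B=clean

1) do Left; now loc=A A=soiled B=clean
2) do Suck; now loc=A A=clean B=clean
3) do Right; now loc=B A=clean B=clean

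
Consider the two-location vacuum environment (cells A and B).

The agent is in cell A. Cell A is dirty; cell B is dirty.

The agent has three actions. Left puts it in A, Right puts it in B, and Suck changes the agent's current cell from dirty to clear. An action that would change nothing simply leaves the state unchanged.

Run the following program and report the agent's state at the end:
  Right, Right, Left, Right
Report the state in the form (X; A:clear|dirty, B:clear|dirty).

t=1 Right ⇒ (B; A:dirty, B:dirty)
t=2 Right ⇒ (B; A:dirty, B:dirty)
t=3 Left ⇒ (A; A:dirty, B:dirty)
t=4 Right ⇒ (B; A:dirty, B:dirty)

(B; A:dirty, B:dirty)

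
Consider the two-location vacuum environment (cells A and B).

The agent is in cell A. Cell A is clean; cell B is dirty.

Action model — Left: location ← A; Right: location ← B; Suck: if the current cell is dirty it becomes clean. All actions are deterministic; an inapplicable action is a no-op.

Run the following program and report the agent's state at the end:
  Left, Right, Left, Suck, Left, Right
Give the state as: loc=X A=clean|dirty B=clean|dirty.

Left (#1): loc=A A=clean B=dirty
Right (#2): loc=B A=clean B=dirty
Left (#3): loc=A A=clean B=dirty
Suck (#4): loc=A A=clean B=dirty
Left (#5): loc=A A=clean B=dirty
Right (#6): loc=B A=clean B=dirty

loc=B A=clean B=dirty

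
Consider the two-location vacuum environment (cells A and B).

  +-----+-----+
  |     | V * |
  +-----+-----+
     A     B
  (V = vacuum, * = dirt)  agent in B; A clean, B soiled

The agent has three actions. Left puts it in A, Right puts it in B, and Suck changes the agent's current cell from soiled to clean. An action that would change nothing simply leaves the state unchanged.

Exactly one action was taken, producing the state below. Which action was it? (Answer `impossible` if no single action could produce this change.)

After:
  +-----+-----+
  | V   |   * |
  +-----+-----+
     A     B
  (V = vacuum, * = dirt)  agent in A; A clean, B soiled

try  Left: in A — A clean, B soiled  ← match
try Right: in B — A clean, B soiled
try  Suck: in B — A clean, B clean

Left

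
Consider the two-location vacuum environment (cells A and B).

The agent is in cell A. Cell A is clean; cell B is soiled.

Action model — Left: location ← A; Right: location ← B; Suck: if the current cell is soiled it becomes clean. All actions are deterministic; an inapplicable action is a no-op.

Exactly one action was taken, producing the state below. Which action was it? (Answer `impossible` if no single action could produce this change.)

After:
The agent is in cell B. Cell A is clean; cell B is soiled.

try  Left: (A; A:clean, B:soiled)
try Right: (B; A:clean, B:soiled)  ← match
try  Suck: (A; A:clean, B:soiled)

Right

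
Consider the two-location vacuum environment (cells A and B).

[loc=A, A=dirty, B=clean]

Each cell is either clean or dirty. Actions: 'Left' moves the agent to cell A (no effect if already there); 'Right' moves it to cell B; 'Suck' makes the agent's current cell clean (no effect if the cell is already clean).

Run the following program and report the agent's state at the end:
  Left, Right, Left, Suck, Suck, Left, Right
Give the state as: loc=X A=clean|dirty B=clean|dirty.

loc=B A=clean B=clean

t=1 Left ⇒ loc=A A=dirty B=clean
t=2 Right ⇒ loc=B A=dirty B=clean
t=3 Left ⇒ loc=A A=dirty B=clean
t=4 Suck ⇒ loc=A A=clean B=clean
t=5 Suck ⇒ loc=A A=clean B=clean
t=6 Left ⇒ loc=A A=clean B=clean
t=7 Right ⇒ loc=B A=clean B=clean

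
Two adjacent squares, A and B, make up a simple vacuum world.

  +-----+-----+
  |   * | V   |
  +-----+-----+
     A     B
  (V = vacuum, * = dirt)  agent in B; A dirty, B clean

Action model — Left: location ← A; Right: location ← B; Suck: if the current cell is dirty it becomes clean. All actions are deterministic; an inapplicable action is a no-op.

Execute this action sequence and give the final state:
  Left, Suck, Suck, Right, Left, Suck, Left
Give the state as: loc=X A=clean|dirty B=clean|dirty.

loc=A A=clean B=clean

step 1/7 (Left): loc=A A=dirty B=clean
step 2/7 (Suck): loc=A A=clean B=clean
step 3/7 (Suck): loc=A A=clean B=clean
step 4/7 (Right): loc=B A=clean B=clean
step 5/7 (Left): loc=A A=clean B=clean
step 6/7 (Suck): loc=A A=clean B=clean
step 7/7 (Left): loc=A A=clean B=clean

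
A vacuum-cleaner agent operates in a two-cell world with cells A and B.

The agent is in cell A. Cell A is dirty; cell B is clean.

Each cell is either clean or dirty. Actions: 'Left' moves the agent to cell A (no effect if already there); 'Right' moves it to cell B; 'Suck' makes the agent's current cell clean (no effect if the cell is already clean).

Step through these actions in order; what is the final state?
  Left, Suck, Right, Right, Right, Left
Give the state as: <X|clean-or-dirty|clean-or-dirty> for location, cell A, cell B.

<A|clean|clean>

step 1/6 (Left): <A|dirty|clean>
step 2/6 (Suck): <A|clean|clean>
step 3/6 (Right): <B|clean|clean>
step 4/6 (Right): <B|clean|clean>
step 5/6 (Right): <B|clean|clean>
step 6/6 (Left): <A|clean|clean>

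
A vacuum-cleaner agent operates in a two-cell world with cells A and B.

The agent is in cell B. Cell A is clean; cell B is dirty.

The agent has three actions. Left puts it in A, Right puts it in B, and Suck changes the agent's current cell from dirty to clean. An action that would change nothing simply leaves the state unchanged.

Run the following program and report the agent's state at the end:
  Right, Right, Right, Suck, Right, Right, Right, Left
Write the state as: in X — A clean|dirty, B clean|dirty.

step 1/8 (Right): in B — A clean, B dirty
step 2/8 (Right): in B — A clean, B dirty
step 3/8 (Right): in B — A clean, B dirty
step 4/8 (Suck): in B — A clean, B clean
step 5/8 (Right): in B — A clean, B clean
step 6/8 (Right): in B — A clean, B clean
step 7/8 (Right): in B — A clean, B clean
step 8/8 (Left): in A — A clean, B clean

in A — A clean, B clean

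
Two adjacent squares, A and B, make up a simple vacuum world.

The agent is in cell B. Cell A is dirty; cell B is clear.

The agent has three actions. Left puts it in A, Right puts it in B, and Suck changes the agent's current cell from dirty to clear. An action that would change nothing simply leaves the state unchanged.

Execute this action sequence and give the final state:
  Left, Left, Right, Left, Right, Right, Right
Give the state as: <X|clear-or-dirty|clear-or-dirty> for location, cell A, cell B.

[1] after Left: <A|dirty|clear>
[2] after Left: <A|dirty|clear>
[3] after Right: <B|dirty|clear>
[4] after Left: <A|dirty|clear>
[5] after Right: <B|dirty|clear>
[6] after Right: <B|dirty|clear>
[7] after Right: <B|dirty|clear>

<B|dirty|clear>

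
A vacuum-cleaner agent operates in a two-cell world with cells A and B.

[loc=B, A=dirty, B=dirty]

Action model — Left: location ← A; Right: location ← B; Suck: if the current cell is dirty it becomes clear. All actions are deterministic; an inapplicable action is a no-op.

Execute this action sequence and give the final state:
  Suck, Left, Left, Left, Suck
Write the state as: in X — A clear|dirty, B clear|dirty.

Suck (#1): in B — A dirty, B clear
Left (#2): in A — A dirty, B clear
Left (#3): in A — A dirty, B clear
Left (#4): in A — A dirty, B clear
Suck (#5): in A — A clear, B clear

in A — A clear, B clear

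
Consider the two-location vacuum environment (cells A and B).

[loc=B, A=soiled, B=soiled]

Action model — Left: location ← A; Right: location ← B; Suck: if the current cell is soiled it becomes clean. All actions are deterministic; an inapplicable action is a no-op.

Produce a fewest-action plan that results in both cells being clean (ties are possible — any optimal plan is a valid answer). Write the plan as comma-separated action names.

Suck, Left, Suck

step 1/3 (Suck): (B; A:soiled, B:clean)
step 2/3 (Left): (A; A:soiled, B:clean)
step 3/3 (Suck): (A; A:clean, B:clean)
min 3: Suck B + move + Suck A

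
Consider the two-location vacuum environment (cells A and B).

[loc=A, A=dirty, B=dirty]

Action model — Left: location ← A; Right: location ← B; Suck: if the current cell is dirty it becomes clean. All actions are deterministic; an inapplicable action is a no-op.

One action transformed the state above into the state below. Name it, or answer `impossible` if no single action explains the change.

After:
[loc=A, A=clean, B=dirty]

try  Left: <A|dirty|dirty>
try Right: <B|dirty|dirty>
try  Suck: <A|clean|dirty>  ← match

Suck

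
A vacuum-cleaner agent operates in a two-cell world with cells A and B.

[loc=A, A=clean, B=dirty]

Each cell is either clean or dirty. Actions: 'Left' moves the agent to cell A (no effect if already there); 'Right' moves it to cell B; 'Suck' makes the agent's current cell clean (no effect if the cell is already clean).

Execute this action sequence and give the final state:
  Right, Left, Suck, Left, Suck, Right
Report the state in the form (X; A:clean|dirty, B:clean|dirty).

(B; A:clean, B:dirty)

1. Right → (B; A:clean, B:dirty)
2. Left → (A; A:clean, B:dirty)
3. Suck → (A; A:clean, B:dirty)
4. Left → (A; A:clean, B:dirty)
5. Suck → (A; A:clean, B:dirty)
6. Right → (B; A:clean, B:dirty)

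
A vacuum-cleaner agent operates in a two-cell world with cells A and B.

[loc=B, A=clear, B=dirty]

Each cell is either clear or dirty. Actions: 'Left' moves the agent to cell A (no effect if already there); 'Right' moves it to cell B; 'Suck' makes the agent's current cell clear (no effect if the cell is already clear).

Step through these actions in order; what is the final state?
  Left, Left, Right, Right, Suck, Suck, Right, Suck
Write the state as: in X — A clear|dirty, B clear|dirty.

in B — A clear, B clear

[1] after Left: in A — A clear, B dirty
[2] after Left: in A — A clear, B dirty
[3] after Right: in B — A clear, B dirty
[4] after Right: in B — A clear, B dirty
[5] after Suck: in B — A clear, B clear
[6] after Suck: in B — A clear, B clear
[7] after Right: in B — A clear, B clear
[8] after Suck: in B — A clear, B clear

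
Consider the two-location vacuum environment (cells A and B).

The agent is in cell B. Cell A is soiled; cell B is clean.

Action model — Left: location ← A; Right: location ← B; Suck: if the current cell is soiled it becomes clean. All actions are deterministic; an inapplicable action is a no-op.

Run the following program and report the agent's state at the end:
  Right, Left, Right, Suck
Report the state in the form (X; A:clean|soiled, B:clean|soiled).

1) do Right; now (B; A:soiled, B:clean)
2) do Left; now (A; A:soiled, B:clean)
3) do Right; now (B; A:soiled, B:clean)
4) do Suck; now (B; A:soiled, B:clean)

(B; A:soiled, B:clean)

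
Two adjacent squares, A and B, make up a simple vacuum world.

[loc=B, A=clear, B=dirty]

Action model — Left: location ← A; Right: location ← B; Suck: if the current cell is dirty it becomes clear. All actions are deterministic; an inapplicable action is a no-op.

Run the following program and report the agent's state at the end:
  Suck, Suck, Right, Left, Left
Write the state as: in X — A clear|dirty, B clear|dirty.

t=1 Suck ⇒ in B — A clear, B clear
t=2 Suck ⇒ in B — A clear, B clear
t=3 Right ⇒ in B — A clear, B clear
t=4 Left ⇒ in A — A clear, B clear
t=5 Left ⇒ in A — A clear, B clear

in A — A clear, B clear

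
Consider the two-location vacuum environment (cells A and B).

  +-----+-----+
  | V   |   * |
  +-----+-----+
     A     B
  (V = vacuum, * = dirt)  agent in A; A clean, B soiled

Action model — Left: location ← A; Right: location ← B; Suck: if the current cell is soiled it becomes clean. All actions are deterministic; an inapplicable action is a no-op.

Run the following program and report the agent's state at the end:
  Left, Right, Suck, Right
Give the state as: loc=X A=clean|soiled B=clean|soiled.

t=1 Left ⇒ loc=A A=clean B=soiled
t=2 Right ⇒ loc=B A=clean B=soiled
t=3 Suck ⇒ loc=B A=clean B=clean
t=4 Right ⇒ loc=B A=clean B=clean

loc=B A=clean B=clean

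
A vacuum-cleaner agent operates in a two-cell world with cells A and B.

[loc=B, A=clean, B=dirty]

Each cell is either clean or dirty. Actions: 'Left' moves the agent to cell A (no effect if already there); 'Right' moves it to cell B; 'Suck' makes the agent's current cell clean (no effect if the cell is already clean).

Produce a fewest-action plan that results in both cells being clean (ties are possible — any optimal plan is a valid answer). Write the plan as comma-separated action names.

Suck

1) do Suck; now loc=B A=clean B=clean
min 1: B is dirty, one Suck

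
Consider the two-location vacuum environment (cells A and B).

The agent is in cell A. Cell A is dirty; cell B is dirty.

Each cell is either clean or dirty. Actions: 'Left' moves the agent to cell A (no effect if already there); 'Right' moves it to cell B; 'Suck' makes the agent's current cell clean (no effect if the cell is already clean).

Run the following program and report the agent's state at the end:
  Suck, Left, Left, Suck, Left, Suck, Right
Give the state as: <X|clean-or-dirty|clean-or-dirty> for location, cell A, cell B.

1) do Suck; now <A|clean|dirty>
2) do Left; now <A|clean|dirty>
3) do Left; now <A|clean|dirty>
4) do Suck; now <A|clean|dirty>
5) do Left; now <A|clean|dirty>
6) do Suck; now <A|clean|dirty>
7) do Right; now <B|clean|dirty>

<B|clean|dirty>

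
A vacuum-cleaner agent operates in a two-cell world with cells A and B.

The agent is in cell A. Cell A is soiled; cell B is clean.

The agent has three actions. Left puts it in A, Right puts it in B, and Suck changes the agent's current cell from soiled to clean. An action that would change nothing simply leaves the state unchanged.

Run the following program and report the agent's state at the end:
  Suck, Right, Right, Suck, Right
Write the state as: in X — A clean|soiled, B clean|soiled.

Suck (#1): in A — A clean, B clean
Right (#2): in B — A clean, B clean
Right (#3): in B — A clean, B clean
Suck (#4): in B — A clean, B clean
Right (#5): in B — A clean, B clean

in B — A clean, B clean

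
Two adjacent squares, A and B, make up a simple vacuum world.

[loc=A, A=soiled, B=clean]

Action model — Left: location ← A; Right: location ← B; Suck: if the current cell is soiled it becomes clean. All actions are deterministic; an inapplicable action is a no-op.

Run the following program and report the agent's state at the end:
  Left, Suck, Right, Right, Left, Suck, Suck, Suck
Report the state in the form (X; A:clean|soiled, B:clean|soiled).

1. Left → (A; A:soiled, B:clean)
2. Suck → (A; A:clean, B:clean)
3. Right → (B; A:clean, B:clean)
4. Right → (B; A:clean, B:clean)
5. Left → (A; A:clean, B:clean)
6. Suck → (A; A:clean, B:clean)
7. Suck → (A; A:clean, B:clean)
8. Suck → (A; A:clean, B:clean)

(A; A:clean, B:clean)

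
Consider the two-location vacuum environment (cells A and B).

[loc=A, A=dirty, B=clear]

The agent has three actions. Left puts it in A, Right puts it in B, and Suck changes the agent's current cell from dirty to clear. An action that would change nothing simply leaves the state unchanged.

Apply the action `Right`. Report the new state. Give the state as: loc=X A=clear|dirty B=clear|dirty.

loc=B A=dirty B=clear

start: loc=A A=dirty B=clear
1) do Right; now loc=B A=dirty B=clear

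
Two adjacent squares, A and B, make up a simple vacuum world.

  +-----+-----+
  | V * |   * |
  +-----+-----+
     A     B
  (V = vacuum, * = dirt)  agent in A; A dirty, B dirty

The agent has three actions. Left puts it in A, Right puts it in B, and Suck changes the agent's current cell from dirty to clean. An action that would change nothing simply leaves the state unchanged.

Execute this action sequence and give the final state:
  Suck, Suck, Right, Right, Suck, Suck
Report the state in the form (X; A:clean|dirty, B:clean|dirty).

(B; A:clean, B:clean)

1. Suck → (A; A:clean, B:dirty)
2. Suck → (A; A:clean, B:dirty)
3. Right → (B; A:clean, B:dirty)
4. Right → (B; A:clean, B:dirty)
5. Suck → (B; A:clean, B:clean)
6. Suck → (B; A:clean, B:clean)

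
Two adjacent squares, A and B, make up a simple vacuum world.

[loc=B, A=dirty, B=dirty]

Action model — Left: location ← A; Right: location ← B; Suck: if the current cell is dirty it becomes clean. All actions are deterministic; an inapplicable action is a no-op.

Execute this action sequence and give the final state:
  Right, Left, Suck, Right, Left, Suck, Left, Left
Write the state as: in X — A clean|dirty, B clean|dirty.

in A — A clean, B dirty

Right (#1): in B — A dirty, B dirty
Left (#2): in A — A dirty, B dirty
Suck (#3): in A — A clean, B dirty
Right (#4): in B — A clean, B dirty
Left (#5): in A — A clean, B dirty
Suck (#6): in A — A clean, B dirty
Left (#7): in A — A clean, B dirty
Left (#8): in A — A clean, B dirty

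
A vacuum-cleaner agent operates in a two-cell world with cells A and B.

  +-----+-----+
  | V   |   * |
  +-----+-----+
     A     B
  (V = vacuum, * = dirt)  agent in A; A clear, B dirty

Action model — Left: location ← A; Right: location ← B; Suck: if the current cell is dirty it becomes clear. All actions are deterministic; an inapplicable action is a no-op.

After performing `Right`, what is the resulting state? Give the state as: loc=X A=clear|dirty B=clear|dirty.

start: loc=A A=clear B=dirty
[1] after Right: loc=B A=clear B=dirty

loc=B A=clear B=dirty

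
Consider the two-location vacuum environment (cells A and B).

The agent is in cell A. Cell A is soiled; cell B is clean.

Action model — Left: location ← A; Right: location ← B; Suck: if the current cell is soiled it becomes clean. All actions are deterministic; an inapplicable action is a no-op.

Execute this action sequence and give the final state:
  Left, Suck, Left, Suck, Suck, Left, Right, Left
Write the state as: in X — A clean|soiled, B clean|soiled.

[1] after Left: in A — A soiled, B clean
[2] after Suck: in A — A clean, B clean
[3] after Left: in A — A clean, B clean
[4] after Suck: in A — A clean, B clean
[5] after Suck: in A — A clean, B clean
[6] after Left: in A — A clean, B clean
[7] after Right: in B — A clean, B clean
[8] after Left: in A — A clean, B clean

in A — A clean, B clean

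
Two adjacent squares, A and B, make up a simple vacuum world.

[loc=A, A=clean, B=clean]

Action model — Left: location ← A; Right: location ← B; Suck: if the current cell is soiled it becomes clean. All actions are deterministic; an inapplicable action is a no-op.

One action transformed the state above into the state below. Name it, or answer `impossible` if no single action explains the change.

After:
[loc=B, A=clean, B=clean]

try  Left: <A|clean|clean>
try Right: <B|clean|clean>  ← match
try  Suck: <A|clean|clean>

Right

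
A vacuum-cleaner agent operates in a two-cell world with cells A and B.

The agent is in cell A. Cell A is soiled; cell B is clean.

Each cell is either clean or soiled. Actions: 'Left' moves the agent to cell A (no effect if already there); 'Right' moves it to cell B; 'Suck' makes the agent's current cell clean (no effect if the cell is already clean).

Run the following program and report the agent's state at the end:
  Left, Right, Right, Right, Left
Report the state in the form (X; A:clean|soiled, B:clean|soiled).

(A; A:soiled, B:clean)

t=1 Left ⇒ (A; A:soiled, B:clean)
t=2 Right ⇒ (B; A:soiled, B:clean)
t=3 Right ⇒ (B; A:soiled, B:clean)
t=4 Right ⇒ (B; A:soiled, B:clean)
t=5 Left ⇒ (A; A:soiled, B:clean)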